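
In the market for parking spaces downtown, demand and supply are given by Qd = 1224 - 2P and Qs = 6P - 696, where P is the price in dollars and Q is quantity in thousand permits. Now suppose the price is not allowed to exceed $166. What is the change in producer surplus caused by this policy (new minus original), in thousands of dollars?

Setting quantity demanded equal to quantity supplied, 1224 - 2P = 6P - 696, gives P* = 240 and Q* = 744.
Because the ceiling (166) lies below the market-clearing price, it is binding.
At P = 166: Qd = 1224 - 2·166 = 892 and Qs = 6·166 - 696 = 300.
Producer surplus without the control is ½ · (240 - 116) · 744 = 46128.
With the ceiling, producers sell 300 units at 166, so PS = ½ · (166 - 116) · 300 = 7500.
Change in producer surplus = 7500 - 46128 = -38628.

-38628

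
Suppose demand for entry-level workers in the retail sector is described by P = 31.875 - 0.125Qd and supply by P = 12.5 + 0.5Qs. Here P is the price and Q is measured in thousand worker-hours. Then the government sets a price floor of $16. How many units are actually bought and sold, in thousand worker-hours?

31

Rearranging demand gives Qd = 255 - 8P; rearranging supply gives Qs = 2P - 25. Setting quantity demanded equal to quantity supplied, 255 - 8P = 2P - 25, gives P* = 28 and Q* = 31.
Since 16 is below P* = 28, the floor does not bind and the free-market outcome prevails.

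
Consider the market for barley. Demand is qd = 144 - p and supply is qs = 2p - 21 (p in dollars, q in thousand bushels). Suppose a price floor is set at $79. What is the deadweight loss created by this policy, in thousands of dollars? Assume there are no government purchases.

432

Without the control the market clears where 144 - p = 2p - 21, i.e. p* = 55 and q* = 89.
The floor of 79 is above the equilibrium price 55, so it binds.
At p = 79: qd = 144 - 79 = 65 and qs = 2·79 - 21 = 137.
Quantity traded falls to 65. At q = 65 the demand price is 144 - 65 = 79 and the supply price is (21 + 65)/2 = 43.
Deadweight loss = ½ · (79 - 43) · (89 - 65) = ½ · 36 · 24 = 432.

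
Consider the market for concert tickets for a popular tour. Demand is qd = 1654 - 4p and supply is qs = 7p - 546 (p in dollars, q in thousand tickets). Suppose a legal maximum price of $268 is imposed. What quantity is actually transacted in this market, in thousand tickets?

Setting quantity demanded equal to quantity supplied, 1654 - 4p = 7p - 546, gives p* = 200 and q* = 854.
The ceiling of 268 is above the equilibrium price 200, so it is not binding; the market clears at p* = 200, q* = 854.

854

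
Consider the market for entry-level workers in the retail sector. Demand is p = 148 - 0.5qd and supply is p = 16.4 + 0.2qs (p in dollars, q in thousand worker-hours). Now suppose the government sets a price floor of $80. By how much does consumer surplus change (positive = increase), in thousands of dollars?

-4212

Rearranging demand gives qd = 296 - 2p; rearranging supply gives qs = 5p - 82. Equilibrium: 296 - 2p = 5p - 82, so 378 = 7p and p* = 54, q* = 188.
The floor of 80 is above the equilibrium price 54, so it binds.
At p = 80: qd = 296 - 2·80 = 136 and qs = 5·80 - 82 = 318.
Consumer surplus without the control is ½ · (148 - 54) · 188 = 8836.
With the floor, consumers buy 136 units at 80, so CS = ½ · (148 - 80) · 136 = 4624.
Change in consumer surplus = 4624 - 8836 = -4212.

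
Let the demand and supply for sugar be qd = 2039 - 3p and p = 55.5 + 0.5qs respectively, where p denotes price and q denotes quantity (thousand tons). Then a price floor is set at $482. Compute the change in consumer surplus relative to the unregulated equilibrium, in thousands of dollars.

-34892

Rearranging supply gives qs = 2p - 111. Without the control the market clears where 2039 - 3p = 2p - 111, i.e. p* = 430 and q* = 749.
Since 482 > 430, the floor is binding.
At p = 482: qd = 2039 - 3·482 = 593 and qs = 2·482 - 111 = 853.
Consumer surplus without the control is ½ · (2039/3 - 430) · 749 = 561001/6.
With the floor, consumers buy 593 units at 482, so CS = ½ · (2039/3 - 482) · 593 = 351649/6.
Change in consumer surplus = 351649/6 - 561001/6 = -34892.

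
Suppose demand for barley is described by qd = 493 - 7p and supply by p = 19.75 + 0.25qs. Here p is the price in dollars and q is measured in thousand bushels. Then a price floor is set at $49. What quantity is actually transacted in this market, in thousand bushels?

Rearranging supply gives qs = 4p - 79. Without the control the market clears where 493 - 7p = 4p - 79, i.e. p* = 52 and q* = 129.
The floor of 49 is below the equilibrium price 52, so it is not binding; the market clears at p* = 52, q* = 129.

129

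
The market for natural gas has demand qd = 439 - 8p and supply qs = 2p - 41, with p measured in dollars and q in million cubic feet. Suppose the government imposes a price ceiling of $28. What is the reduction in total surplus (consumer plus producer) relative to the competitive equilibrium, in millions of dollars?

500

Setting quantity demanded equal to quantity supplied, 439 - 8p = 2p - 41, gives p* = 48 and q* = 55.
The ceiling of 28 is below the equilibrium price 48, so it binds.
At p = 28: qd = 439 - 8·28 = 215 and qs = 2·28 - 41 = 15.
Quantity traded falls to 15. At q = 15 the demand price is (439 - 15)/8 = 53 and the supply price is (41 + 15)/2 = 28.
Deadweight loss = ½ · (53 - 28) · (55 - 15) = ½ · 25 · 40 = 500.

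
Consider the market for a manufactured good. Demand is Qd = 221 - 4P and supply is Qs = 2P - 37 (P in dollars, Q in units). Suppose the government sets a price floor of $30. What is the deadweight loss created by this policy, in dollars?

Equilibrium: 221 - 4P = 2P - 37, so 258 = 6P and P* = 43, Q* = 49.
Since 30 is below P* = 43, the floor does not bind and the free-market outcome prevails.
Since the control does not bind, no trades are prevented and deadweight loss is zero.

0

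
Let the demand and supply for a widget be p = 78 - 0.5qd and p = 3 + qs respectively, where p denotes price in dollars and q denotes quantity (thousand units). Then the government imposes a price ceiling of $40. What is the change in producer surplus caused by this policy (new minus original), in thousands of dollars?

-565.5

Rearranging demand gives qd = 156 - 2p; rearranging supply gives qs = p - 3. In a free market, 156 - 2p = p - 3 gives the equilibrium p* = 53, q* = 50.
Since 40 < 53, the ceiling is binding.
At p = 40: qd = 156 - 2·40 = 76 and qs = 40 - 3 = 37.
Producer surplus without the control is ½ · (53 - 3) · 50 = 1250.
With the ceiling, producers sell 37 units at 40, so PS = ½ · (40 - 3) · 37 = 684.5.
Change in producer surplus = 684.5 - 1250 = -565.5.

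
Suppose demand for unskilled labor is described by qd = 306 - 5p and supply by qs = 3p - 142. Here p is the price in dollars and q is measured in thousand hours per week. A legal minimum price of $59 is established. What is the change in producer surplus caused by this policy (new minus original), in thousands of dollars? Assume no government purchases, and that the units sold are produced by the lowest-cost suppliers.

-4.5

Equilibrium: 306 - 5p = 3p - 142, so 448 = 8p and p* = 56, q* = 26.
Since 59 > 56, the floor is binding.
At p = 59: qd = 306 - 5·59 = 11 and qs = 3·59 - 142 = 35.
Producer surplus without the control is ½ · (56 - 142/3) · 26 = 338/3.
With the floor, 11 units are sold at 59. The supply price at q = 11 is 51, so PS = ½ · [(59 - 142/3) + (59 - 51)] · 11 = 649/6.
Change in producer surplus = 649/6 - 338/3 = -4.5.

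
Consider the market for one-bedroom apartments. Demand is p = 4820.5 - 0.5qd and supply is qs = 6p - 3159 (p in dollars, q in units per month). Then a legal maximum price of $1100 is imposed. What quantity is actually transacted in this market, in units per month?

3441

Rearranging demand gives qd = 9641 - 2p. Equilibrium: 9641 - 2p = 6p - 3159, so 12800 = 8p and p* = 1600, q* = 6441.
Since 1100 < 1600, the ceiling is binding.
At p = 1100: qd = 9641 - 2·1100 = 7441 and qs = 6·1100 - 3159 = 3441.
The quantity actually transacted is the short side, supply: 3441.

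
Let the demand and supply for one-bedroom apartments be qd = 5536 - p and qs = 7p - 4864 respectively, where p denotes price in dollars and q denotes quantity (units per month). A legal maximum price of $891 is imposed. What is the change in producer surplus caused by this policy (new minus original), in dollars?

Without the control the market clears where 5536 - p = 7p - 4864, i.e. p* = 1300 and q* = 4236.
Because the ceiling (891) lies below the market-clearing price, it is binding.
At p = 891: qd = 5536 - 891 = 4645 and qs = 7·891 - 4864 = 1373.
Producer surplus without the control is ½ · (1300 - 4864/7) · 4236 = 8971848/7.
With the ceiling, producers sell 1373 units at 891, so PS = ½ · (891 - 4864/7) · 1373 = 1885129/14.
Change in producer surplus = 1885129/14 - 8971848/7 = -1147040.5.

-1147040.5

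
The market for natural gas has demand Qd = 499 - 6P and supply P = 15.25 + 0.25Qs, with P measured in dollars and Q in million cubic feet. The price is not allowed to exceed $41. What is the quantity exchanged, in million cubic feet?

Rearranging supply gives Qs = 4P - 61. In a free market, 499 - 6P = 4P - 61 gives the equilibrium P* = 56, Q* = 163.
Because the ceiling (41) lies below the market-clearing price, it is binding.
At P = 41: Qd = 499 - 6·41 = 253 and Qs = 4·41 - 61 = 103.
The quantity actually transacted is the short side, supply: 103.

103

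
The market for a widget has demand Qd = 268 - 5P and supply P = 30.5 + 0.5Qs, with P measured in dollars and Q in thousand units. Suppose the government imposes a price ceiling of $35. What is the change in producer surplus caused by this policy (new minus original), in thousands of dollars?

-252

Rearranging supply gives Qs = 2P - 61. Without the control the market clears where 268 - 5P = 2P - 61, i.e. P* = 47 and Q* = 33.
Since 35 < 47, the ceiling is binding.
At P = 35: Qd = 268 - 5·35 = 93 and Qs = 2·35 - 61 = 9.
Producer surplus without the control is ½ · (47 - 30.5) · 33 = 272.25.
With the ceiling, producers sell 9 units at 35, so PS = ½ · (35 - 30.5) · 9 = 20.25.
Change in producer surplus = 20.25 - 272.25 = -252.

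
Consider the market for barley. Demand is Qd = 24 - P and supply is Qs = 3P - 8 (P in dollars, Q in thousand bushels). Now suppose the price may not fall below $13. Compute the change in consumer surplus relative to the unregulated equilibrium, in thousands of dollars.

-67.5

Setting quantity demanded equal to quantity supplied, 24 - P = 3P - 8, gives P* = 8 and Q* = 16.
Because the floor (13) lies above the market-clearing price, it is binding.
At P = 13: Qd = 24 - 13 = 11 and Qs = 3·13 - 8 = 31.
Consumer surplus without the control is ½ · (24 - 8) · 16 = 128.
With the floor, consumers buy 11 units at 13, so CS = ½ · (24 - 13) · 11 = 60.5.
Change in consumer surplus = 60.5 - 128 = -67.5.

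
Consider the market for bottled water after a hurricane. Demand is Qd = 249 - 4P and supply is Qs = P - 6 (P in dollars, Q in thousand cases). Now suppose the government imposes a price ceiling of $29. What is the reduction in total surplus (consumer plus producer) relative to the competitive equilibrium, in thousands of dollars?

302.5

In a free market, 249 - 4P = P - 6 gives the equilibrium P* = 51, Q* = 45.
The ceiling of 29 is below the equilibrium price 51, so it binds.
At P = 29: Qd = 249 - 4·29 = 133 and Qs = 29 - 6 = 23.
Quantity traded falls to 23. At Q = 23 the demand price is (249 - 23)/4 = 56.5 and the supply price is 6 + 23 = 29.
Deadweight loss = ½ · (56.5 - 29) · (45 - 23) = ½ · 27.5 · 22 = 302.5.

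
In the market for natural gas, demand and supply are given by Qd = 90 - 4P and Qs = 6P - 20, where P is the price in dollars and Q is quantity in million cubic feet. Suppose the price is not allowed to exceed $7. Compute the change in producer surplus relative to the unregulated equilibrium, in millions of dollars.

-136

Setting quantity demanded equal to quantity supplied, 90 - 4P = 6P - 20, gives P* = 11 and Q* = 46.
Since 7 < 11, the ceiling is binding.
At P = 7: Qd = 90 - 4·7 = 62 and Qs = 6·7 - 20 = 22.
Producer surplus without the control is ½ · (11 - 10/3) · 46 = 529/3.
With the ceiling, producers sell 22 units at 7, so PS = ½ · (7 - 10/3) · 22 = 121/3.
Change in producer surplus = 121/3 - 529/3 = -136.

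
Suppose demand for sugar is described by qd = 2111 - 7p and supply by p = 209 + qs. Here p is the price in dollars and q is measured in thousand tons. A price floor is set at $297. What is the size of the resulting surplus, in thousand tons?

56

Rearranging supply gives qs = p - 209. In a free market, 2111 - 7p = p - 209 gives the equilibrium p* = 290, q* = 81.
Because the floor (297) lies above the market-clearing price, it is binding.
At p = 297: qd = 2111 - 7·297 = 32 and qs = 297 - 209 = 88.
Surplus = qs - qd = 88 - 32 = 56.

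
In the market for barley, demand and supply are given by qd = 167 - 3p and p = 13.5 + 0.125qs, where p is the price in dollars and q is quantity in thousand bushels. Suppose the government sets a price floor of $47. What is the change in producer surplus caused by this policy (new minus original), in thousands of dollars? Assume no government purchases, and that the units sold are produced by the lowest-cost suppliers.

299.75

Rearranging supply gives qs = 8p - 108. Without the control the market clears where 167 - 3p = 8p - 108, i.e. p* = 25 and q* = 92.
Because the floor (47) lies above the market-clearing price, it is binding.
At p = 47: qd = 167 - 3·47 = 26 and qs = 8·47 - 108 = 268.
Producer surplus without the control is ½ · (25 - 13.5) · 92 = 529.
With the floor, 26 units are sold at 47. The supply price at q = 26 is 16.75, so PS = ½ · [(47 - 13.5) + (47 - 16.75)] · 26 = 828.75.
Change in producer surplus = 828.75 - 529 = 299.75.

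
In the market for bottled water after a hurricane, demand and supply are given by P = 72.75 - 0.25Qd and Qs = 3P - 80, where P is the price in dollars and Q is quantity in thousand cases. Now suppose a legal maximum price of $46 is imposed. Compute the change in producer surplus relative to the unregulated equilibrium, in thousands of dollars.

Rearranging demand gives Qd = 291 - 4P. In a free market, 291 - 4P = 3P - 80 gives the equilibrium P* = 53, Q* = 79.
Because the ceiling (46) lies below the market-clearing price, it is binding.
At P = 46: Qd = 291 - 4·46 = 107 and Qs = 3·46 - 80 = 58.
Producer surplus without the control is ½ · (53 - 80/3) · 79 = 6241/6.
With the ceiling, producers sell 58 units at 46, so PS = ½ · (46 - 80/3) · 58 = 1682/3.
Change in producer surplus = 1682/3 - 6241/6 = -479.5.

-479.5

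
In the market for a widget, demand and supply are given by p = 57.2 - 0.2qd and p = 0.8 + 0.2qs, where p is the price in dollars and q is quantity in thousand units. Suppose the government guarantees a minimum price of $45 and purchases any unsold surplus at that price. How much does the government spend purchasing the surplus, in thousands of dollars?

Rearranging demand gives qd = 286 - 5p; rearranging supply gives qs = 5p - 4. In a free market, 286 - 5p = 5p - 4 gives the equilibrium p* = 29, q* = 141.
Since 45 > 29, the floor is binding.
At p = 45: qd = 286 - 5·45 = 61 and qs = 5·45 - 4 = 221.
Surplus = qs - qd = 160.
Government expenditure = surplus × support price = 160 × 45 = 7200.

7200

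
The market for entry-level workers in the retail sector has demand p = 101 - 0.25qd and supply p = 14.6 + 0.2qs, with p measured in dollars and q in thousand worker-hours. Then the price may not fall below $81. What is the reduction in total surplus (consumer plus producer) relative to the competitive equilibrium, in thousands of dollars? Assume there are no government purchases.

2822.4

Rearranging demand gives qd = 404 - 4p; rearranging supply gives qs = 5p - 73. In a free market, 404 - 4p = 5p - 73 gives the equilibrium p* = 53, q* = 192.
The floor of 81 is above the equilibrium price 53, so it binds.
At p = 81: qd = 404 - 4·81 = 80 and qs = 5·81 - 73 = 332.
Quantity traded falls to 80. At q = 80 the demand price is (404 - 80)/4 = 81 and the supply price is (73 + 80)/5 = 30.6.
Deadweight loss = ½ · (81 - 30.6) · (192 - 80) = ½ · 50.4 · 112 = 2822.4.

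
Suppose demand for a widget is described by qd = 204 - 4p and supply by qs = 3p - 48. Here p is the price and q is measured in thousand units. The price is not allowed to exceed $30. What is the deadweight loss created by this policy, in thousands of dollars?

Without the control the market clears where 204 - 4p = 3p - 48, i.e. p* = 36 and q* = 60.
Since 30 < 36, the ceiling is binding.
At p = 30: qd = 204 - 4·30 = 84 and qs = 3·30 - 48 = 42.
Quantity traded falls to 42. At q = 42 the demand price is (204 - 42)/4 = 40.5 and the supply price is (48 + 42)/3 = 30.
Deadweight loss = ½ · (40.5 - 30) · (60 - 42) = ½ · 10.5 · 18 = 94.5.

94.5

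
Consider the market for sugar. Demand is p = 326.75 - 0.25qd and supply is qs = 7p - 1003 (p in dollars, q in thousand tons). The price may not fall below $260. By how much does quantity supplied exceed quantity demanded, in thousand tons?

Rearranging demand gives qd = 1307 - 4p. Without the control the market clears where 1307 - 4p = 7p - 1003, i.e. p* = 210 and q* = 467.
Because the floor (260) lies above the market-clearing price, it is binding.
At p = 260: qd = 1307 - 4·260 = 267 and qs = 7·260 - 1003 = 817.
Surplus = qs - qd = 817 - 267 = 550.

550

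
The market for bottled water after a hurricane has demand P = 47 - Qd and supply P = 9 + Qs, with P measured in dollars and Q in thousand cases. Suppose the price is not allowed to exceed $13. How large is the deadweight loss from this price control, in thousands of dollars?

Rearranging demand gives Qd = 47 - P; rearranging supply gives Qs = P - 9. Equilibrium: 47 - P = P - 9, so 56 = 2P and P* = 28, Q* = 19.
Since 13 < 28, the ceiling is binding.
At P = 13: Qd = 47 - 13 = 34 and Qs = 13 - 9 = 4.
Quantity traded falls to 4. At Q = 4 the demand price is 47 - 4 = 43 and the supply price is 9 + 4 = 13.
Deadweight loss = ½ · (43 - 13) · (19 - 4) = ½ · 30 · 15 = 225.

225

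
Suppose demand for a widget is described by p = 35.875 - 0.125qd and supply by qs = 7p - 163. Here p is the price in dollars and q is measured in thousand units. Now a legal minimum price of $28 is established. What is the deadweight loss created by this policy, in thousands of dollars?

Rearranging demand gives qd = 287 - 8p. In a free market, 287 - 8p = 7p - 163 gives the equilibrium p* = 30, q* = 47.
Since 28 is below p* = 30, the floor does not bind and the free-market outcome prevails.
Since the control does not bind, no trades are prevented and deadweight loss is zero.

0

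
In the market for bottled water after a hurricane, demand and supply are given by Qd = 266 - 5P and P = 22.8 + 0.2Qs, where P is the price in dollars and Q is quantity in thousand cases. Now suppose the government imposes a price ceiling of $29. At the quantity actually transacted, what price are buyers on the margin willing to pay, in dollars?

47

Rearranging supply gives Qs = 5P - 114. Equilibrium: 266 - 5P = 5P - 114, so 380 = 10P and P* = 38, Q* = 76.
Because the ceiling (29) lies below the market-clearing price, it is binding.
At P = 29: Qd = 266 - 5·29 = 121 and Qs = 5·29 - 114 = 31.
Only 31 units reach the market. On the demand curve, the marginal buyer's willingness to pay at Q = 31 is (266 - 31)/5 = 47.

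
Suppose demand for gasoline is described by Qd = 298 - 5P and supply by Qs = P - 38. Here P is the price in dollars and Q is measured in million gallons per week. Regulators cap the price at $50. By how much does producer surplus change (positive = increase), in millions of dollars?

-90

Equilibrium: 298 - 5P = P - 38, so 336 = 6P and P* = 56, Q* = 18.
Because the ceiling (50) lies below the market-clearing price, it is binding.
At P = 50: Qd = 298 - 5·50 = 48 and Qs = 50 - 38 = 12.
Producer surplus without the control is ½ · (56 - 38) · 18 = 162.
With the ceiling, producers sell 12 units at 50, so PS = ½ · (50 - 38) · 12 = 72.
Change in producer surplus = 72 - 162 = -90.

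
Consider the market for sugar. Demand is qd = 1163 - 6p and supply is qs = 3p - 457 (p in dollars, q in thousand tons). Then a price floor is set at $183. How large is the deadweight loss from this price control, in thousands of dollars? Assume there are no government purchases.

81

Without the control the market clears where 1163 - 6p = 3p - 457, i.e. p* = 180 and q* = 83.
Since 183 > 180, the floor is binding.
At p = 183: qd = 1163 - 6·183 = 65 and qs = 3·183 - 457 = 92.
Quantity traded falls to 65. At q = 65 the demand price is (1163 - 65)/6 = 183 and the supply price is (457 + 65)/3 = 174.
Deadweight loss = ½ · (183 - 174) · (83 - 65) = ½ · 9 · 18 = 81.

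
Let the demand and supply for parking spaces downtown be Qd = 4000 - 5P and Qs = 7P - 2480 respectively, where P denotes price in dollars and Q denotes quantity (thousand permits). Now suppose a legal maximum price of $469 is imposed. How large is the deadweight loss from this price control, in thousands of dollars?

42344.4

Equilibrium: 4000 - 5P = 7P - 2480, so 6480 = 12P and P* = 540, Q* = 1300.
Because the ceiling (469) lies below the market-clearing price, it is binding.
At P = 469: Qd = 4000 - 5·469 = 1655 and Qs = 7·469 - 2480 = 803.
Quantity traded falls to 803. At Q = 803 the demand price is (4000 - 803)/5 = 639.4 and the supply price is (2480 + 803)/7 = 469.
Deadweight loss = ½ · (639.4 - 469) · (1300 - 803) = ½ · 170.4 · 497 = 42344.4.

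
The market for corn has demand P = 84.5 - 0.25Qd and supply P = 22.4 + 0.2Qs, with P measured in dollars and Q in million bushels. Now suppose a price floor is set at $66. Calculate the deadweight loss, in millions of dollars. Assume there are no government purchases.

921.6

Rearranging demand gives Qd = 338 - 4P; rearranging supply gives Qs = 5P - 112. Without the control the market clears where 338 - 4P = 5P - 112, i.e. P* = 50 and Q* = 138.
The floor of 66 is above the equilibrium price 50, so it binds.
At P = 66: Qd = 338 - 4·66 = 74 and Qs = 5·66 - 112 = 218.
Quantity traded falls to 74. At Q = 74 the demand price is (338 - 74)/4 = 66 and the supply price is (112 + 74)/5 = 37.2.
Deadweight loss = ½ · (66 - 37.2) · (138 - 74) = ½ · 28.8 · 64 = 921.6.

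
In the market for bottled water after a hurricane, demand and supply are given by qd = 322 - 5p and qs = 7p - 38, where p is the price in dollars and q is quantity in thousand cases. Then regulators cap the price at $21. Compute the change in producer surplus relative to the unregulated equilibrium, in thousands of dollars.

-1264.5

Setting quantity demanded equal to quantity supplied, 322 - 5p = 7p - 38, gives p* = 30 and q* = 172.
The ceiling of 21 is below the equilibrium price 30, so it binds.
At p = 21: qd = 322 - 5·21 = 217 and qs = 7·21 - 38 = 109.
Producer surplus without the control is ½ · (30 - 38/7) · 172 = 14792/7.
With the ceiling, producers sell 109 units at 21, so PS = ½ · (21 - 38/7) · 109 = 11881/14.
Change in producer surplus = 11881/14 - 14792/7 = -1264.5.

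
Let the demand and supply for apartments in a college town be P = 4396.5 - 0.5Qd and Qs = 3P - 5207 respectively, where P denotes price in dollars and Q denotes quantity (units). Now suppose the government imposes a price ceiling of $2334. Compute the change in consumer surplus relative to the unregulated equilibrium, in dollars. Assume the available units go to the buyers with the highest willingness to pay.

347869

Rearranging demand gives Qd = 8793 - 2P. Setting quantity demanded equal to quantity supplied, 8793 - 2P = 3P - 5207, gives P* = 2800 and Q* = 3193.
The ceiling of 2334 is below the equilibrium price 2800, so it binds.
At P = 2334: Qd = 8793 - 2·2334 = 4125 and Qs = 3·2334 - 5207 = 1795.
Consumer surplus without the control is ½ · (4396.5 - 2800) · 3193 = 2548812.25.
With the ceiling, 1795 units are sold at 2334 (assume they go to the highest-value buyers). The demand price at Q = 1795 is 3499, so CS = ½ · [(4396.5 - 2334) + (3499 - 2334)] · 1795 = 2896681.25.
Change in consumer surplus = 2896681.25 - 2548812.25 = 347869.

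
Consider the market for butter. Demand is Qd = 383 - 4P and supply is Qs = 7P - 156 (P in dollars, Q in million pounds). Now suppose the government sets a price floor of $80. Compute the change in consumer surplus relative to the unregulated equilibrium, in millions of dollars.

-3875

Equilibrium: 383 - 4P = 7P - 156, so 539 = 11P and P* = 49, Q* = 187.
Since 80 > 49, the floor is binding.
At P = 80: Qd = 383 - 4·80 = 63 and Qs = 7·80 - 156 = 404.
Consumer surplus without the control is ½ · (95.75 - 49) · 187 = 4371.125.
With the floor, consumers buy 63 units at 80, so CS = ½ · (95.75 - 80) · 63 = 496.125.
Change in consumer surplus = 496.125 - 4371.125 = -3875.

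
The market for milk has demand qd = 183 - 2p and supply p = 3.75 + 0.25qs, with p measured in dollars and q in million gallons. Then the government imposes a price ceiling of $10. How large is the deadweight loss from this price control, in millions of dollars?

Rearranging supply gives qs = 4p - 15. In a free market, 183 - 2p = 4p - 15 gives the equilibrium p* = 33, q* = 117.
The ceiling of 10 is below the equilibrium price 33, so it binds.
At p = 10: qd = 183 - 2·10 = 163 and qs = 4·10 - 15 = 25.
Quantity traded falls to 25. At q = 25 the demand price is (183 - 25)/2 = 79 and the supply price is (15 + 25)/4 = 10.
Deadweight loss = ½ · (79 - 10) · (117 - 25) = ½ · 69 · 92 = 3174.

3174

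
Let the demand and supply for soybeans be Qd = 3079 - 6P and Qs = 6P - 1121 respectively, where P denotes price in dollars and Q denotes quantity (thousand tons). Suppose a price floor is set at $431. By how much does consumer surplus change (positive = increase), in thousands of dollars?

In a free market, 3079 - 6P = 6P - 1121 gives the equilibrium P* = 350, Q* = 979.
The floor of 431 is above the equilibrium price 350, so it binds.
At P = 431: Qd = 3079 - 6·431 = 493 and Qs = 6·431 - 1121 = 1465.
Consumer surplus without the control is ½ · (3079/6 - 350) · 979 = 958441/12.
With the floor, consumers buy 493 units at 431, so CS = ½ · (3079/6 - 431) · 493 = 243049/12.
Change in consumer surplus = 243049/12 - 958441/12 = -59616.

-59616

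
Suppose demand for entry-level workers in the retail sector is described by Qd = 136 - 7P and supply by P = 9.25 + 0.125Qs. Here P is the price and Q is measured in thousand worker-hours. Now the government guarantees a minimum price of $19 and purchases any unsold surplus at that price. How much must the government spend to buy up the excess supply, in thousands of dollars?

Rearranging supply gives Qs = 8P - 74. Setting quantity demanded equal to quantity supplied, 136 - 7P = 8P - 74, gives P* = 14 and Q* = 38.
Since 19 > 14, the floor is binding.
At P = 19: Qd = 136 - 7·19 = 3 and Qs = 8·19 - 74 = 78.
Surplus = Qs - Qd = 75.
Government expenditure = surplus × support price = 75 × 19 = 1425.

1425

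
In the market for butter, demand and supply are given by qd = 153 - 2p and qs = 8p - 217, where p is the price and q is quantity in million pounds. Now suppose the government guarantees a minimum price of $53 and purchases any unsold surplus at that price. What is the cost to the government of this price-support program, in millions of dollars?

Equilibrium: 153 - 2p = 8p - 217, so 370 = 10p and p* = 37, q* = 79.
Because the floor (53) lies above the market-clearing price, it is binding.
At p = 53: qd = 153 - 2·53 = 47 and qs = 8·53 - 217 = 207.
Surplus = qs - qd = 160.
Government expenditure = surplus × support price = 160 × 53 = 8480.

8480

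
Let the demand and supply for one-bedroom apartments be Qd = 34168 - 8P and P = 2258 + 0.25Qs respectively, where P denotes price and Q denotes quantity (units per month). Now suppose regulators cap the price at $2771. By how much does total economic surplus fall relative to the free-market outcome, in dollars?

Rearranging supply gives Qs = 4P - 9032. Setting quantity demanded equal to quantity supplied, 34168 - 8P = 4P - 9032, gives P* = 3600 and Q* = 5368.
Because the ceiling (2771) lies below the market-clearing price, it is binding.
At P = 2771: Qd = 34168 - 8·2771 = 12000 and Qs = 4·2771 - 9032 = 2052.
Quantity traded falls to 2052. At Q = 2052 the demand price is (34168 - 2052)/8 = 4014.5 and the supply price is (9032 + 2052)/4 = 2771.
Deadweight loss = ½ · (4014.5 - 2771) · (5368 - 2052) = ½ · 1243.5 · 3316 = 2061723.

2061723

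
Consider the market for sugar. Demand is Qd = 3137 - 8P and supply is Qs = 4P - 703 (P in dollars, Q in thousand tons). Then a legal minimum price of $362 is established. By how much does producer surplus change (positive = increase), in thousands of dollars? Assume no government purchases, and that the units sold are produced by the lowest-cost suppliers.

Equilibrium: 3137 - 8P = 4P - 703, so 3840 = 12P and P* = 320, Q* = 577.
Because the floor (362) lies above the market-clearing price, it is binding.
At P = 362: Qd = 3137 - 8·362 = 241 and Qs = 4·362 - 703 = 745.
Producer surplus without the control is ½ · (320 - 175.75) · 577 = 41616.125.
With the floor, 241 units are sold at 362. The supply price at Q = 241 is 236, so PS = ½ · [(362 - 175.75) + (362 - 236)] · 241 = 37626.125.
Change in producer surplus = 37626.125 - 41616.125 = -3990.

-3990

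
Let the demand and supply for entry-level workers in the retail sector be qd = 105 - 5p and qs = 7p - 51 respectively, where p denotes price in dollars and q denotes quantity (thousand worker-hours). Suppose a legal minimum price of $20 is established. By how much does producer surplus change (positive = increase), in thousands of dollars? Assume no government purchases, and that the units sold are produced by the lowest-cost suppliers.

-52.5

In a free market, 105 - 5p = 7p - 51 gives the equilibrium p* = 13, q* = 40.
Because the floor (20) lies above the market-clearing price, it is binding.
At p = 20: qd = 105 - 5·20 = 5 and qs = 7·20 - 51 = 89.
Producer surplus without the control is ½ · (13 - 51/7) · 40 = 800/7.
With the floor, 5 units are sold at 20. The supply price at q = 5 is 8, so PS = ½ · [(20 - 51/7) + (20 - 8)] · 5 = 865/14.
Change in producer surplus = 865/14 - 800/7 = -52.5.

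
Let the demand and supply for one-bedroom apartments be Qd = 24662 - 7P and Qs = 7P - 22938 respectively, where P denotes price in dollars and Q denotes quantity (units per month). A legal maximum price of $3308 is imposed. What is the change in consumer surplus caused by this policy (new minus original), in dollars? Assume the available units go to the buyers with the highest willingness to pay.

Without the control the market clears where 24662 - 7P = 7P - 22938, i.e. P* = 3400 and Q* = 862.
Because the ceiling (3308) lies below the market-clearing price, it is binding.
At P = 3308: Qd = 24662 - 7·3308 = 1506 and Qs = 7·3308 - 22938 = 218.
Consumer surplus without the control is ½ · (24662/7 - 3400) · 862 = 371522/7.
With the ceiling, 218 units are sold at 3308 (assume they go to the highest-value buyers). The demand price at Q = 218 is 3492, so CS = ½ · [(24662/7 - 3308) + (3492 - 3308)] · 218 = 304546/7.
Change in consumer surplus = 304546/7 - 371522/7 = -9568.

-9568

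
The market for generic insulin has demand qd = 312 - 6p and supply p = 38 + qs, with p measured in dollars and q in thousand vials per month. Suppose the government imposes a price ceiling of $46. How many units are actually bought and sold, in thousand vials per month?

Rearranging supply gives qs = p - 38. In a free market, 312 - 6p = p - 38 gives the equilibrium p* = 50, q* = 12.
Since 46 < 50, the ceiling is binding.
At p = 46: qd = 312 - 6·46 = 36 and qs = 46 - 38 = 8.
The quantity actually transacted is the short side, supply: 8.

8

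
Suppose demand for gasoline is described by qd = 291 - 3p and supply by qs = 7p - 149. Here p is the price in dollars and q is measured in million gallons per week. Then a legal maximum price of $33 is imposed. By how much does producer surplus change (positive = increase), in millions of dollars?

-1325.5

In a free market, 291 - 3p = 7p - 149 gives the equilibrium p* = 44, q* = 159.
Since 33 < 44, the ceiling is binding.
At p = 33: qd = 291 - 3·33 = 192 and qs = 7·33 - 149 = 82.
Producer surplus without the control is ½ · (44 - 149/7) · 159 = 25281/14.
With the ceiling, producers sell 82 units at 33, so PS = ½ · (33 - 149/7) · 82 = 3362/7.
Change in producer surplus = 3362/7 - 25281/14 = -1325.5.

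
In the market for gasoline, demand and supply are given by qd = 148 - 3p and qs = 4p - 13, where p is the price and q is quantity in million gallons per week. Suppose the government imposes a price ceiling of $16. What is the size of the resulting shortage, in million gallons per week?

49

Equilibrium: 148 - 3p = 4p - 13, so 161 = 7p and p* = 23, q* = 79.
Since 16 < 23, the ceiling is binding.
At p = 16: qd = 148 - 3·16 = 100 and qs = 4·16 - 13 = 51.
Shortage = qd - qs = 100 - 51 = 49.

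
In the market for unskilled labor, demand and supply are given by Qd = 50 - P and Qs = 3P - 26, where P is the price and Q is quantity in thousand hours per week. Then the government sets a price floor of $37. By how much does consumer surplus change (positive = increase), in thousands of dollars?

-396

Setting quantity demanded equal to quantity supplied, 50 - P = 3P - 26, gives P* = 19 and Q* = 31.
Since 37 > 19, the floor is binding.
At P = 37: Qd = 50 - 37 = 13 and Qs = 3·37 - 26 = 85.
Consumer surplus without the control is ½ · (50 - 19) · 31 = 480.5.
With the floor, consumers buy 13 units at 37, so CS = ½ · (50 - 37) · 13 = 84.5.
Change in consumer surplus = 84.5 - 480.5 = -396.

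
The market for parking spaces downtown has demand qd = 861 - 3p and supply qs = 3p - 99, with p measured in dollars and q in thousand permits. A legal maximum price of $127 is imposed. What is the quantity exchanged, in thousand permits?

Equilibrium: 861 - 3p = 3p - 99, so 960 = 6p and p* = 160, q* = 381.
Since 127 < 160, the ceiling is binding.
At p = 127: qd = 861 - 3·127 = 480 and qs = 3·127 - 99 = 282.
The quantity actually transacted is the short side, supply: 282.

282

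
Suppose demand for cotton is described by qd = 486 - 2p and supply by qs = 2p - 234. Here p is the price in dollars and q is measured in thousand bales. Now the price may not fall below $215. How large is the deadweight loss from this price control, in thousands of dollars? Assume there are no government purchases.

2450

Setting quantity demanded equal to quantity supplied, 486 - 2p = 2p - 234, gives p* = 180 and q* = 126.
Because the floor (215) lies above the market-clearing price, it is binding.
At p = 215: qd = 486 - 2·215 = 56 and qs = 2·215 - 234 = 196.
Quantity traded falls to 56. At q = 56 the demand price is (486 - 56)/2 = 215 and the supply price is (234 + 56)/2 = 145.
Deadweight loss = ½ · (215 - 145) · (126 - 56) = ½ · 70 · 70 = 2450.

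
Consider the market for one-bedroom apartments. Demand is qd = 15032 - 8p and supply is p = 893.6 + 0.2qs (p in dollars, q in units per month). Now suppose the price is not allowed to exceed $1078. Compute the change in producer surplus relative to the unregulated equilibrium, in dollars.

-834294

Rearranging supply gives qs = 5p - 4468. In a free market, 15032 - 8p = 5p - 4468 gives the equilibrium p* = 1500, q* = 3032.
Since 1078 < 1500, the ceiling is binding.
At p = 1078: qd = 15032 - 8·1078 = 6408 and qs = 5·1078 - 4468 = 922.
Producer surplus without the control is ½ · (1500 - 893.6) · 3032 = 919302.4.
With the ceiling, producers sell 922 units at 1078, so PS = ½ · (1078 - 893.6) · 922 = 85008.4.
Change in producer surplus = 85008.4 - 919302.4 = -834294.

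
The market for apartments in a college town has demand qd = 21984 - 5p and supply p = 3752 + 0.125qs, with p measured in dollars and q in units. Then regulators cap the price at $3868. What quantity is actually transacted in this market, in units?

928

Rearranging supply gives qs = 8p - 30016. Equilibrium: 21984 - 5p = 8p - 30016, so 52000 = 13p and p* = 4000, q* = 1984.
The ceiling of 3868 is below the equilibrium price 4000, so it binds.
At p = 3868: qd = 21984 - 5·3868 = 2644 and qs = 8·3868 - 30016 = 928.
The quantity actually transacted is the short side, supply: 928.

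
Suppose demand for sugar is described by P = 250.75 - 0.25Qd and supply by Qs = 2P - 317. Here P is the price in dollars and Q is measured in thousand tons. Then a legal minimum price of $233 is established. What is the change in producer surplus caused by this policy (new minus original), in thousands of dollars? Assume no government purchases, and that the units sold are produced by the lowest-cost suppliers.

Rearranging demand gives Qd = 1003 - 4P. Without the control the market clears where 1003 - 4P = 2P - 317, i.e. P* = 220 and Q* = 123.
The floor of 233 is above the equilibrium price 220, so it binds.
At P = 233: Qd = 1003 - 4·233 = 71 and Qs = 2·233 - 317 = 149.
Producer surplus without the control is ½ · (220 - 158.5) · 123 = 3782.25.
With the floor, 71 units are sold at 233. The supply price at Q = 71 is 194, so PS = ½ · [(233 - 158.5) + (233 - 194)] · 71 = 4029.25.
Change in producer surplus = 4029.25 - 3782.25 = 247.

247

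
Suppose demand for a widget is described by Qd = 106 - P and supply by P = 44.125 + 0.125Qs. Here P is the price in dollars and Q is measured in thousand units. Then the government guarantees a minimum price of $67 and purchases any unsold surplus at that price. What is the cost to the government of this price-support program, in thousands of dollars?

Rearranging supply gives Qs = 8P - 353. Setting quantity demanded equal to quantity supplied, 106 - P = 8P - 353, gives P* = 51 and Q* = 55.
Because the floor (67) lies above the market-clearing price, it is binding.
At P = 67: Qd = 106 - 67 = 39 and Qs = 8·67 - 353 = 183.
Surplus = Qs - Qd = 144.
Government expenditure = surplus × support price = 144 × 67 = 9648.

9648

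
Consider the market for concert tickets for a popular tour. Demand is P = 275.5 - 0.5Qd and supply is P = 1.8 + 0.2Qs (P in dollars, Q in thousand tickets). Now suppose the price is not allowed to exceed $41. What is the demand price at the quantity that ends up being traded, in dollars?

Rearranging demand gives Qd = 551 - 2P; rearranging supply gives Qs = 5P - 9. In a free market, 551 - 2P = 5P - 9 gives the equilibrium P* = 80, Q* = 391.
Since 41 < 80, the ceiling is binding.
At P = 41: Qd = 551 - 2·41 = 469 and Qs = 5·41 - 9 = 196.
Only 196 units reach the market. On the demand curve, the marginal buyer's willingness to pay at Q = 196 is (551 - 196)/2 = 177.5.

177.5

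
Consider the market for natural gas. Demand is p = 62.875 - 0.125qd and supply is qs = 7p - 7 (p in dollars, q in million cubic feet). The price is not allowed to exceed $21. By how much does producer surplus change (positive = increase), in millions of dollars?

-2411.5

Rearranging demand gives qd = 503 - 8p. Without the control the market clears where 503 - 8p = 7p - 7, i.e. p* = 34 and q* = 231.
Because the ceiling (21) lies below the market-clearing price, it is binding.
At p = 21: qd = 503 - 8·21 = 335 and qs = 7·21 - 7 = 140.
Producer surplus without the control is ½ · (34 - 1) · 231 = 3811.5.
With the ceiling, producers sell 140 units at 21, so PS = ½ · (21 - 1) · 140 = 1400.
Change in producer surplus = 1400 - 3811.5 = -2411.5.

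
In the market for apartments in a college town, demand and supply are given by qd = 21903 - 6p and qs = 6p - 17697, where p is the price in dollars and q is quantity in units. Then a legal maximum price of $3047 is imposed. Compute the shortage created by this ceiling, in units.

3036

Equilibrium: 21903 - 6p = 6p - 17697, so 39600 = 12p and p* = 3300, q* = 2103.
Because the ceiling (3047) lies below the market-clearing price, it is binding.
At p = 3047: qd = 21903 - 6·3047 = 3621 and qs = 6·3047 - 17697 = 585.
Shortage = qd - qs = 3621 - 585 = 3036.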